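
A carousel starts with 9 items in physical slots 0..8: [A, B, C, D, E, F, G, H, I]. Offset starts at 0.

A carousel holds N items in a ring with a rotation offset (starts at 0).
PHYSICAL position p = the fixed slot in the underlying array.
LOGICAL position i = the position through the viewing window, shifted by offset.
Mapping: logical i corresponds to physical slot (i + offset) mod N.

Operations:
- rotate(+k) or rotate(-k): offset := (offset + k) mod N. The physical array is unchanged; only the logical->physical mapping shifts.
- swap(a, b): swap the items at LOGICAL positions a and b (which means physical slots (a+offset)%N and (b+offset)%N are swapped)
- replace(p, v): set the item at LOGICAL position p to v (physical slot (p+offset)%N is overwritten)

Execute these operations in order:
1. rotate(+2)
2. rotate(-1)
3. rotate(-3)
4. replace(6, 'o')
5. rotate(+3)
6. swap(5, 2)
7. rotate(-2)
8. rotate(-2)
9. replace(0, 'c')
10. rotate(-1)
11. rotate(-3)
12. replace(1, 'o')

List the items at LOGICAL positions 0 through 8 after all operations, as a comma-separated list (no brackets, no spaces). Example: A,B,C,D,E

Answer: C,o,o,F,c,H,I,A,B

Derivation:
After op 1 (rotate(+2)): offset=2, physical=[A,B,C,D,E,F,G,H,I], logical=[C,D,E,F,G,H,I,A,B]
After op 2 (rotate(-1)): offset=1, physical=[A,B,C,D,E,F,G,H,I], logical=[B,C,D,E,F,G,H,I,A]
After op 3 (rotate(-3)): offset=7, physical=[A,B,C,D,E,F,G,H,I], logical=[H,I,A,B,C,D,E,F,G]
After op 4 (replace(6, 'o')): offset=7, physical=[A,B,C,D,o,F,G,H,I], logical=[H,I,A,B,C,D,o,F,G]
After op 5 (rotate(+3)): offset=1, physical=[A,B,C,D,o,F,G,H,I], logical=[B,C,D,o,F,G,H,I,A]
After op 6 (swap(5, 2)): offset=1, physical=[A,B,C,G,o,F,D,H,I], logical=[B,C,G,o,F,D,H,I,A]
After op 7 (rotate(-2)): offset=8, physical=[A,B,C,G,o,F,D,H,I], logical=[I,A,B,C,G,o,F,D,H]
After op 8 (rotate(-2)): offset=6, physical=[A,B,C,G,o,F,D,H,I], logical=[D,H,I,A,B,C,G,o,F]
After op 9 (replace(0, 'c')): offset=6, physical=[A,B,C,G,o,F,c,H,I], logical=[c,H,I,A,B,C,G,o,F]
After op 10 (rotate(-1)): offset=5, physical=[A,B,C,G,o,F,c,H,I], logical=[F,c,H,I,A,B,C,G,o]
After op 11 (rotate(-3)): offset=2, physical=[A,B,C,G,o,F,c,H,I], logical=[C,G,o,F,c,H,I,A,B]
After op 12 (replace(1, 'o')): offset=2, physical=[A,B,C,o,o,F,c,H,I], logical=[C,o,o,F,c,H,I,A,B]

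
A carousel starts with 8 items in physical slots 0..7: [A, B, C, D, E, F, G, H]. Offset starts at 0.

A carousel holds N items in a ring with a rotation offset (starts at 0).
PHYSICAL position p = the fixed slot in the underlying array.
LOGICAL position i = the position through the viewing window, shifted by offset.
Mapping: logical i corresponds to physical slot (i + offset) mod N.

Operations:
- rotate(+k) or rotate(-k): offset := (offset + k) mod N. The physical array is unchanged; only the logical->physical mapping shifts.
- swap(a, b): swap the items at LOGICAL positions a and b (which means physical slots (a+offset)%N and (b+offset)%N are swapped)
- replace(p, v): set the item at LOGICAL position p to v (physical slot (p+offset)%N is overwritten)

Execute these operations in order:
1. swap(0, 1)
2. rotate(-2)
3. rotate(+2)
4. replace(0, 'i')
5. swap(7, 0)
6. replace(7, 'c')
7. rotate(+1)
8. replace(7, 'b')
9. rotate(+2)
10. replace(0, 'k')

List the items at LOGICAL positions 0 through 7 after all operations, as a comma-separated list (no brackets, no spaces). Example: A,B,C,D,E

Answer: k,E,F,G,c,b,A,C

Derivation:
After op 1 (swap(0, 1)): offset=0, physical=[B,A,C,D,E,F,G,H], logical=[B,A,C,D,E,F,G,H]
After op 2 (rotate(-2)): offset=6, physical=[B,A,C,D,E,F,G,H], logical=[G,H,B,A,C,D,E,F]
After op 3 (rotate(+2)): offset=0, physical=[B,A,C,D,E,F,G,H], logical=[B,A,C,D,E,F,G,H]
After op 4 (replace(0, 'i')): offset=0, physical=[i,A,C,D,E,F,G,H], logical=[i,A,C,D,E,F,G,H]
After op 5 (swap(7, 0)): offset=0, physical=[H,A,C,D,E,F,G,i], logical=[H,A,C,D,E,F,G,i]
After op 6 (replace(7, 'c')): offset=0, physical=[H,A,C,D,E,F,G,c], logical=[H,A,C,D,E,F,G,c]
After op 7 (rotate(+1)): offset=1, physical=[H,A,C,D,E,F,G,c], logical=[A,C,D,E,F,G,c,H]
After op 8 (replace(7, 'b')): offset=1, physical=[b,A,C,D,E,F,G,c], logical=[A,C,D,E,F,G,c,b]
After op 9 (rotate(+2)): offset=3, physical=[b,A,C,D,E,F,G,c], logical=[D,E,F,G,c,b,A,C]
After op 10 (replace(0, 'k')): offset=3, physical=[b,A,C,k,E,F,G,c], logical=[k,E,F,G,c,b,A,C]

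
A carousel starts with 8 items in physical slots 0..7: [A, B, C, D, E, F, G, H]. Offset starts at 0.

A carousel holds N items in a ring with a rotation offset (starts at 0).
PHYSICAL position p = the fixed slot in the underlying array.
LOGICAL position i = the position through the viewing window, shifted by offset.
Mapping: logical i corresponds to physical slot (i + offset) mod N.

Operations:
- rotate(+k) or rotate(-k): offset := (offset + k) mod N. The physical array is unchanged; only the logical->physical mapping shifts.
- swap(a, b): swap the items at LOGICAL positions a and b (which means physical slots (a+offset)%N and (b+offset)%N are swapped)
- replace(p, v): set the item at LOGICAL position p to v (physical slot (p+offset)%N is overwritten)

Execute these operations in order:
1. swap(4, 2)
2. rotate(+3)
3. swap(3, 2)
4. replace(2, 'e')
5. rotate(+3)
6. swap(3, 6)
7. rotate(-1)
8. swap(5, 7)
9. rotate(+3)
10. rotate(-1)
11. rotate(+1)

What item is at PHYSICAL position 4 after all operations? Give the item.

After op 1 (swap(4, 2)): offset=0, physical=[A,B,E,D,C,F,G,H], logical=[A,B,E,D,C,F,G,H]
After op 2 (rotate(+3)): offset=3, physical=[A,B,E,D,C,F,G,H], logical=[D,C,F,G,H,A,B,E]
After op 3 (swap(3, 2)): offset=3, physical=[A,B,E,D,C,G,F,H], logical=[D,C,G,F,H,A,B,E]
After op 4 (replace(2, 'e')): offset=3, physical=[A,B,E,D,C,e,F,H], logical=[D,C,e,F,H,A,B,E]
After op 5 (rotate(+3)): offset=6, physical=[A,B,E,D,C,e,F,H], logical=[F,H,A,B,E,D,C,e]
After op 6 (swap(3, 6)): offset=6, physical=[A,C,E,D,B,e,F,H], logical=[F,H,A,C,E,D,B,e]
After op 7 (rotate(-1)): offset=5, physical=[A,C,E,D,B,e,F,H], logical=[e,F,H,A,C,E,D,B]
After op 8 (swap(5, 7)): offset=5, physical=[A,C,B,D,E,e,F,H], logical=[e,F,H,A,C,B,D,E]
After op 9 (rotate(+3)): offset=0, physical=[A,C,B,D,E,e,F,H], logical=[A,C,B,D,E,e,F,H]
After op 10 (rotate(-1)): offset=7, physical=[A,C,B,D,E,e,F,H], logical=[H,A,C,B,D,E,e,F]
After op 11 (rotate(+1)): offset=0, physical=[A,C,B,D,E,e,F,H], logical=[A,C,B,D,E,e,F,H]

Answer: E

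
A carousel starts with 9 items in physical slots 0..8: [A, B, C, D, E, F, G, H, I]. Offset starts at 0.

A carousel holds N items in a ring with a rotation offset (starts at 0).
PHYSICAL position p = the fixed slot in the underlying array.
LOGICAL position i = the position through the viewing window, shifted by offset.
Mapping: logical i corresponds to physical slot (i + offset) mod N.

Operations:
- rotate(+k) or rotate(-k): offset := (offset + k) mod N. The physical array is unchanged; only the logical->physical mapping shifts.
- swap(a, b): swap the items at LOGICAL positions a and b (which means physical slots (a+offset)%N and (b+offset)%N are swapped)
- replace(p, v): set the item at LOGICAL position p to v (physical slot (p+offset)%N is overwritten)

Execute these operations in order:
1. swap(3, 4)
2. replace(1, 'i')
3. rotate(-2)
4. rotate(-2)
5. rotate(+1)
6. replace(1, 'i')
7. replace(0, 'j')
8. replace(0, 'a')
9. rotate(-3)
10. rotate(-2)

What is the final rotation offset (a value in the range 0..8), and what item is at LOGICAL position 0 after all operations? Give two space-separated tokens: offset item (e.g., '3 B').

Answer: 1 i

Derivation:
After op 1 (swap(3, 4)): offset=0, physical=[A,B,C,E,D,F,G,H,I], logical=[A,B,C,E,D,F,G,H,I]
After op 2 (replace(1, 'i')): offset=0, physical=[A,i,C,E,D,F,G,H,I], logical=[A,i,C,E,D,F,G,H,I]
After op 3 (rotate(-2)): offset=7, physical=[A,i,C,E,D,F,G,H,I], logical=[H,I,A,i,C,E,D,F,G]
After op 4 (rotate(-2)): offset=5, physical=[A,i,C,E,D,F,G,H,I], logical=[F,G,H,I,A,i,C,E,D]
After op 5 (rotate(+1)): offset=6, physical=[A,i,C,E,D,F,G,H,I], logical=[G,H,I,A,i,C,E,D,F]
After op 6 (replace(1, 'i')): offset=6, physical=[A,i,C,E,D,F,G,i,I], logical=[G,i,I,A,i,C,E,D,F]
After op 7 (replace(0, 'j')): offset=6, physical=[A,i,C,E,D,F,j,i,I], logical=[j,i,I,A,i,C,E,D,F]
After op 8 (replace(0, 'a')): offset=6, physical=[A,i,C,E,D,F,a,i,I], logical=[a,i,I,A,i,C,E,D,F]
After op 9 (rotate(-3)): offset=3, physical=[A,i,C,E,D,F,a,i,I], logical=[E,D,F,a,i,I,A,i,C]
After op 10 (rotate(-2)): offset=1, physical=[A,i,C,E,D,F,a,i,I], logical=[i,C,E,D,F,a,i,I,A]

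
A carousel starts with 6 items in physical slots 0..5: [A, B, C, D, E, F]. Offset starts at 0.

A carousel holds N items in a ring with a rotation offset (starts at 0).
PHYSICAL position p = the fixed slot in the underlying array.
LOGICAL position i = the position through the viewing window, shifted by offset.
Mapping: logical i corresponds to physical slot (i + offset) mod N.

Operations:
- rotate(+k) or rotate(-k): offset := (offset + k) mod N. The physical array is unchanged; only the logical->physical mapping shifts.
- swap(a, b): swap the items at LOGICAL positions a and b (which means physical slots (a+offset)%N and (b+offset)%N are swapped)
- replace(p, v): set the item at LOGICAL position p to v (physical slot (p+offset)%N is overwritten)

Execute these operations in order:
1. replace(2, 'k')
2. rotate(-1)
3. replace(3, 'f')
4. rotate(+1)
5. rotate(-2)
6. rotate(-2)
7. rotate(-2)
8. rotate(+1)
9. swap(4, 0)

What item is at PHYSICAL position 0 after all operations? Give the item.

After op 1 (replace(2, 'k')): offset=0, physical=[A,B,k,D,E,F], logical=[A,B,k,D,E,F]
After op 2 (rotate(-1)): offset=5, physical=[A,B,k,D,E,F], logical=[F,A,B,k,D,E]
After op 3 (replace(3, 'f')): offset=5, physical=[A,B,f,D,E,F], logical=[F,A,B,f,D,E]
After op 4 (rotate(+1)): offset=0, physical=[A,B,f,D,E,F], logical=[A,B,f,D,E,F]
After op 5 (rotate(-2)): offset=4, physical=[A,B,f,D,E,F], logical=[E,F,A,B,f,D]
After op 6 (rotate(-2)): offset=2, physical=[A,B,f,D,E,F], logical=[f,D,E,F,A,B]
After op 7 (rotate(-2)): offset=0, physical=[A,B,f,D,E,F], logical=[A,B,f,D,E,F]
After op 8 (rotate(+1)): offset=1, physical=[A,B,f,D,E,F], logical=[B,f,D,E,F,A]
After op 9 (swap(4, 0)): offset=1, physical=[A,F,f,D,E,B], logical=[F,f,D,E,B,A]

Answer: A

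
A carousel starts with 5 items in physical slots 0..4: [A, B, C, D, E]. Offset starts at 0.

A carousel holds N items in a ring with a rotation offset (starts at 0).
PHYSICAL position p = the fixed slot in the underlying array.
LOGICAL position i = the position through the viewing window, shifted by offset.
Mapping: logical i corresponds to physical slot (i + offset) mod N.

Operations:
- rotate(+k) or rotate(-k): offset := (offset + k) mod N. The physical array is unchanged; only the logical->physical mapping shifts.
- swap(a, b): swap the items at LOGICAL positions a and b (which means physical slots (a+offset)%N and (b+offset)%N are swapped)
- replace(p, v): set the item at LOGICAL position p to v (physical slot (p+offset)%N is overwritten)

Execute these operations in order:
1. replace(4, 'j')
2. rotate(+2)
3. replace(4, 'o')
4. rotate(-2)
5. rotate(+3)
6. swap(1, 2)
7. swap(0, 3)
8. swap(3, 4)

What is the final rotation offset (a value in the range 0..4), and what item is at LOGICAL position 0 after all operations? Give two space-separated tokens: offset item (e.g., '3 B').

Answer: 3 o

Derivation:
After op 1 (replace(4, 'j')): offset=0, physical=[A,B,C,D,j], logical=[A,B,C,D,j]
After op 2 (rotate(+2)): offset=2, physical=[A,B,C,D,j], logical=[C,D,j,A,B]
After op 3 (replace(4, 'o')): offset=2, physical=[A,o,C,D,j], logical=[C,D,j,A,o]
After op 4 (rotate(-2)): offset=0, physical=[A,o,C,D,j], logical=[A,o,C,D,j]
After op 5 (rotate(+3)): offset=3, physical=[A,o,C,D,j], logical=[D,j,A,o,C]
After op 6 (swap(1, 2)): offset=3, physical=[j,o,C,D,A], logical=[D,A,j,o,C]
After op 7 (swap(0, 3)): offset=3, physical=[j,D,C,o,A], logical=[o,A,j,D,C]
After op 8 (swap(3, 4)): offset=3, physical=[j,C,D,o,A], logical=[o,A,j,C,D]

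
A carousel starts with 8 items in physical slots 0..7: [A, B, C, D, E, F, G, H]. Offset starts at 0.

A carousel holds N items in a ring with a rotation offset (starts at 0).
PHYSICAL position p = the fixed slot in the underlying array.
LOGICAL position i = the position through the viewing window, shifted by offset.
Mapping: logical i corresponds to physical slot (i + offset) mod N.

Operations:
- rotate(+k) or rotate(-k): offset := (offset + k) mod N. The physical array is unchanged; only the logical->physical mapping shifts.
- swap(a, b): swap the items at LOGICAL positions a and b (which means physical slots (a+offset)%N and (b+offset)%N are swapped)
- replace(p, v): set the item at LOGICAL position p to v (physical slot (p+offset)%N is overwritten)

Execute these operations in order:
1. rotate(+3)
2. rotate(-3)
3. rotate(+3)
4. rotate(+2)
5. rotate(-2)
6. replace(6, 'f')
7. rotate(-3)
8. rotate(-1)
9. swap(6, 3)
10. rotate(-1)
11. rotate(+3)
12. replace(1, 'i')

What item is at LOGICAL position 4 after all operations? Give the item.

Answer: C

Derivation:
After op 1 (rotate(+3)): offset=3, physical=[A,B,C,D,E,F,G,H], logical=[D,E,F,G,H,A,B,C]
After op 2 (rotate(-3)): offset=0, physical=[A,B,C,D,E,F,G,H], logical=[A,B,C,D,E,F,G,H]
After op 3 (rotate(+3)): offset=3, physical=[A,B,C,D,E,F,G,H], logical=[D,E,F,G,H,A,B,C]
After op 4 (rotate(+2)): offset=5, physical=[A,B,C,D,E,F,G,H], logical=[F,G,H,A,B,C,D,E]
After op 5 (rotate(-2)): offset=3, physical=[A,B,C,D,E,F,G,H], logical=[D,E,F,G,H,A,B,C]
After op 6 (replace(6, 'f')): offset=3, physical=[A,f,C,D,E,F,G,H], logical=[D,E,F,G,H,A,f,C]
After op 7 (rotate(-3)): offset=0, physical=[A,f,C,D,E,F,G,H], logical=[A,f,C,D,E,F,G,H]
After op 8 (rotate(-1)): offset=7, physical=[A,f,C,D,E,F,G,H], logical=[H,A,f,C,D,E,F,G]
After op 9 (swap(6, 3)): offset=7, physical=[A,f,F,D,E,C,G,H], logical=[H,A,f,F,D,E,C,G]
After op 10 (rotate(-1)): offset=6, physical=[A,f,F,D,E,C,G,H], logical=[G,H,A,f,F,D,E,C]
After op 11 (rotate(+3)): offset=1, physical=[A,f,F,D,E,C,G,H], logical=[f,F,D,E,C,G,H,A]
After op 12 (replace(1, 'i')): offset=1, physical=[A,f,i,D,E,C,G,H], logical=[f,i,D,E,C,G,H,A]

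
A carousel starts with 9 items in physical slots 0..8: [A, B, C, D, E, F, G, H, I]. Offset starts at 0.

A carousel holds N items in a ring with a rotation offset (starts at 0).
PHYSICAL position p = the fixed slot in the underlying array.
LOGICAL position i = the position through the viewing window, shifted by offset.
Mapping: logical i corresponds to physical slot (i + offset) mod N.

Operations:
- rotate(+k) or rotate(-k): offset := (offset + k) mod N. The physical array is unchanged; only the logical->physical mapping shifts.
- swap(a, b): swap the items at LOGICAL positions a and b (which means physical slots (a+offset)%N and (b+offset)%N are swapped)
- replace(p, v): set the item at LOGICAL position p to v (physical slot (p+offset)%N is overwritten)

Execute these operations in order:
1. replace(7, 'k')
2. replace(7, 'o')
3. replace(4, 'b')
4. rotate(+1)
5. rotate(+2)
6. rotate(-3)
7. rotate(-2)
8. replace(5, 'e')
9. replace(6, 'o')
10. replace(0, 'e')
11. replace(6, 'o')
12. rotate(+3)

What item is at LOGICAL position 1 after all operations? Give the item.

After op 1 (replace(7, 'k')): offset=0, physical=[A,B,C,D,E,F,G,k,I], logical=[A,B,C,D,E,F,G,k,I]
After op 2 (replace(7, 'o')): offset=0, physical=[A,B,C,D,E,F,G,o,I], logical=[A,B,C,D,E,F,G,o,I]
After op 3 (replace(4, 'b')): offset=0, physical=[A,B,C,D,b,F,G,o,I], logical=[A,B,C,D,b,F,G,o,I]
After op 4 (rotate(+1)): offset=1, physical=[A,B,C,D,b,F,G,o,I], logical=[B,C,D,b,F,G,o,I,A]
After op 5 (rotate(+2)): offset=3, physical=[A,B,C,D,b,F,G,o,I], logical=[D,b,F,G,o,I,A,B,C]
After op 6 (rotate(-3)): offset=0, physical=[A,B,C,D,b,F,G,o,I], logical=[A,B,C,D,b,F,G,o,I]
After op 7 (rotate(-2)): offset=7, physical=[A,B,C,D,b,F,G,o,I], logical=[o,I,A,B,C,D,b,F,G]
After op 8 (replace(5, 'e')): offset=7, physical=[A,B,C,e,b,F,G,o,I], logical=[o,I,A,B,C,e,b,F,G]
After op 9 (replace(6, 'o')): offset=7, physical=[A,B,C,e,o,F,G,o,I], logical=[o,I,A,B,C,e,o,F,G]
After op 10 (replace(0, 'e')): offset=7, physical=[A,B,C,e,o,F,G,e,I], logical=[e,I,A,B,C,e,o,F,G]
After op 11 (replace(6, 'o')): offset=7, physical=[A,B,C,e,o,F,G,e,I], logical=[e,I,A,B,C,e,o,F,G]
After op 12 (rotate(+3)): offset=1, physical=[A,B,C,e,o,F,G,e,I], logical=[B,C,e,o,F,G,e,I,A]

Answer: C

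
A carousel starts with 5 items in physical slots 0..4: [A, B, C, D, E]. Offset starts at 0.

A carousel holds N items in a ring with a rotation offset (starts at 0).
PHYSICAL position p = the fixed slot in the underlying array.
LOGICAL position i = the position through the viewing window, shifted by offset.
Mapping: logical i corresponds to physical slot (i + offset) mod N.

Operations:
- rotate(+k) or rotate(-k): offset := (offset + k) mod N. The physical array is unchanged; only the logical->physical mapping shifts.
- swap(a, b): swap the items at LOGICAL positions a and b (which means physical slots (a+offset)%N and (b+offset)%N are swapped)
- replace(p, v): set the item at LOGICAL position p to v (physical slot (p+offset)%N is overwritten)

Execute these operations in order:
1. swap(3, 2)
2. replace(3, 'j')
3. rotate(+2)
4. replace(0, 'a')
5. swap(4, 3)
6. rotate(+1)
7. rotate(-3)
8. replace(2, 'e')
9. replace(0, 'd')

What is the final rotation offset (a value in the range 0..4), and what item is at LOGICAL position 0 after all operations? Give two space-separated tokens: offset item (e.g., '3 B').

Answer: 0 d

Derivation:
After op 1 (swap(3, 2)): offset=0, physical=[A,B,D,C,E], logical=[A,B,D,C,E]
After op 2 (replace(3, 'j')): offset=0, physical=[A,B,D,j,E], logical=[A,B,D,j,E]
After op 3 (rotate(+2)): offset=2, physical=[A,B,D,j,E], logical=[D,j,E,A,B]
After op 4 (replace(0, 'a')): offset=2, physical=[A,B,a,j,E], logical=[a,j,E,A,B]
After op 5 (swap(4, 3)): offset=2, physical=[B,A,a,j,E], logical=[a,j,E,B,A]
After op 6 (rotate(+1)): offset=3, physical=[B,A,a,j,E], logical=[j,E,B,A,a]
After op 7 (rotate(-3)): offset=0, physical=[B,A,a,j,E], logical=[B,A,a,j,E]
After op 8 (replace(2, 'e')): offset=0, physical=[B,A,e,j,E], logical=[B,A,e,j,E]
After op 9 (replace(0, 'd')): offset=0, physical=[d,A,e,j,E], logical=[d,A,e,j,E]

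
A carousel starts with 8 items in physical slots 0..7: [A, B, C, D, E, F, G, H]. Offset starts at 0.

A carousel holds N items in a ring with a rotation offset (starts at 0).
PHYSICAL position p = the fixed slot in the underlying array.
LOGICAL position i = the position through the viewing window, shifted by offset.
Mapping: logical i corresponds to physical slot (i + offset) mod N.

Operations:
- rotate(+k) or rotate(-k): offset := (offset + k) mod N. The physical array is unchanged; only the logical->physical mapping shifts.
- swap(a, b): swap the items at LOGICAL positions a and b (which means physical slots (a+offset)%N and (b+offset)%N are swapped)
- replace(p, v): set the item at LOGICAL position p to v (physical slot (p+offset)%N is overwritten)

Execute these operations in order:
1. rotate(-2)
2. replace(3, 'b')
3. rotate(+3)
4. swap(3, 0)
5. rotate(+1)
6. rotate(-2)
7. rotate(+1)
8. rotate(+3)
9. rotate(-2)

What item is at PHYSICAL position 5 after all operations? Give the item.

Answer: F

Derivation:
After op 1 (rotate(-2)): offset=6, physical=[A,B,C,D,E,F,G,H], logical=[G,H,A,B,C,D,E,F]
After op 2 (replace(3, 'b')): offset=6, physical=[A,b,C,D,E,F,G,H], logical=[G,H,A,b,C,D,E,F]
After op 3 (rotate(+3)): offset=1, physical=[A,b,C,D,E,F,G,H], logical=[b,C,D,E,F,G,H,A]
After op 4 (swap(3, 0)): offset=1, physical=[A,E,C,D,b,F,G,H], logical=[E,C,D,b,F,G,H,A]
After op 5 (rotate(+1)): offset=2, physical=[A,E,C,D,b,F,G,H], logical=[C,D,b,F,G,H,A,E]
After op 6 (rotate(-2)): offset=0, physical=[A,E,C,D,b,F,G,H], logical=[A,E,C,D,b,F,G,H]
After op 7 (rotate(+1)): offset=1, physical=[A,E,C,D,b,F,G,H], logical=[E,C,D,b,F,G,H,A]
After op 8 (rotate(+3)): offset=4, physical=[A,E,C,D,b,F,G,H], logical=[b,F,G,H,A,E,C,D]
After op 9 (rotate(-2)): offset=2, physical=[A,E,C,D,b,F,G,H], logical=[C,D,b,F,G,H,A,E]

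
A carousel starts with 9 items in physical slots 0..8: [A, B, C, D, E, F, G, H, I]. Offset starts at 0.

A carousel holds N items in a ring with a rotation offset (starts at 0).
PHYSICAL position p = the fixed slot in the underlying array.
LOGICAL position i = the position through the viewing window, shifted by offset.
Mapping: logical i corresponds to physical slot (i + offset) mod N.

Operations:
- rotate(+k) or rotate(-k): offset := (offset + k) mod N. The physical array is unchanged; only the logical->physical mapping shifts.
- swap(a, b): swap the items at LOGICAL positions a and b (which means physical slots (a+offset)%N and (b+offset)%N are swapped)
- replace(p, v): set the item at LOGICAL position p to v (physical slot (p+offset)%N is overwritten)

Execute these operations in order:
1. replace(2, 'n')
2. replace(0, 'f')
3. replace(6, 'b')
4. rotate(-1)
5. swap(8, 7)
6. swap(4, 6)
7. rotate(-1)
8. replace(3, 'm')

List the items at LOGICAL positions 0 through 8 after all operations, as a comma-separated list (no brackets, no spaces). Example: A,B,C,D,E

After op 1 (replace(2, 'n')): offset=0, physical=[A,B,n,D,E,F,G,H,I], logical=[A,B,n,D,E,F,G,H,I]
After op 2 (replace(0, 'f')): offset=0, physical=[f,B,n,D,E,F,G,H,I], logical=[f,B,n,D,E,F,G,H,I]
After op 3 (replace(6, 'b')): offset=0, physical=[f,B,n,D,E,F,b,H,I], logical=[f,B,n,D,E,F,b,H,I]
After op 4 (rotate(-1)): offset=8, physical=[f,B,n,D,E,F,b,H,I], logical=[I,f,B,n,D,E,F,b,H]
After op 5 (swap(8, 7)): offset=8, physical=[f,B,n,D,E,F,H,b,I], logical=[I,f,B,n,D,E,F,H,b]
After op 6 (swap(4, 6)): offset=8, physical=[f,B,n,F,E,D,H,b,I], logical=[I,f,B,n,F,E,D,H,b]
After op 7 (rotate(-1)): offset=7, physical=[f,B,n,F,E,D,H,b,I], logical=[b,I,f,B,n,F,E,D,H]
After op 8 (replace(3, 'm')): offset=7, physical=[f,m,n,F,E,D,H,b,I], logical=[b,I,f,m,n,F,E,D,H]

Answer: b,I,f,m,n,F,E,D,H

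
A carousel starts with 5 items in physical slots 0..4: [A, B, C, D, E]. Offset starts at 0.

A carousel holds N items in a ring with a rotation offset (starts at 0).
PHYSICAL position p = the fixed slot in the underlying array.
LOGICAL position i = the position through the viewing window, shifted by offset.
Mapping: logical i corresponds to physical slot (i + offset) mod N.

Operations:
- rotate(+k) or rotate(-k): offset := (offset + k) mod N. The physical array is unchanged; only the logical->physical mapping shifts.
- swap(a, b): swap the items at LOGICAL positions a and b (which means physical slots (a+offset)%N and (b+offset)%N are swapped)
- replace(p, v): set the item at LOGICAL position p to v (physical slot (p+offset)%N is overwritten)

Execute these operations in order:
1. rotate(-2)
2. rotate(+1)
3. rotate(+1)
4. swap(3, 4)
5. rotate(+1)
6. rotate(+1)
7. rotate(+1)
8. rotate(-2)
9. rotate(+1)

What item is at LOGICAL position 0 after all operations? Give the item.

After op 1 (rotate(-2)): offset=3, physical=[A,B,C,D,E], logical=[D,E,A,B,C]
After op 2 (rotate(+1)): offset=4, physical=[A,B,C,D,E], logical=[E,A,B,C,D]
After op 3 (rotate(+1)): offset=0, physical=[A,B,C,D,E], logical=[A,B,C,D,E]
After op 4 (swap(3, 4)): offset=0, physical=[A,B,C,E,D], logical=[A,B,C,E,D]
After op 5 (rotate(+1)): offset=1, physical=[A,B,C,E,D], logical=[B,C,E,D,A]
After op 6 (rotate(+1)): offset=2, physical=[A,B,C,E,D], logical=[C,E,D,A,B]
After op 7 (rotate(+1)): offset=3, physical=[A,B,C,E,D], logical=[E,D,A,B,C]
After op 8 (rotate(-2)): offset=1, physical=[A,B,C,E,D], logical=[B,C,E,D,A]
After op 9 (rotate(+1)): offset=2, physical=[A,B,C,E,D], logical=[C,E,D,A,B]

Answer: C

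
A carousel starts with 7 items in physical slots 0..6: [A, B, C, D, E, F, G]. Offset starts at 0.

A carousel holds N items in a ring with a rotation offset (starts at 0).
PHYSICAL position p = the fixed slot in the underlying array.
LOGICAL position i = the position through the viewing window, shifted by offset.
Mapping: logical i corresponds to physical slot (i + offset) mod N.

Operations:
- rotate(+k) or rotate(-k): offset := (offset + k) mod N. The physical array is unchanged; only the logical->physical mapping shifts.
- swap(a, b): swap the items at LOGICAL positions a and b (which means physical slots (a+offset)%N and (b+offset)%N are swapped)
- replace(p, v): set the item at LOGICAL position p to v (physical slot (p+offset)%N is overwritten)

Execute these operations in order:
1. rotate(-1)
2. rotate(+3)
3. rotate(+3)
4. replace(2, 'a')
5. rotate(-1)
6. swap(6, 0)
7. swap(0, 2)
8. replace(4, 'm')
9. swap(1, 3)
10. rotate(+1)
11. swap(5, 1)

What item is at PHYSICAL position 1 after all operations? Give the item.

Answer: m

Derivation:
After op 1 (rotate(-1)): offset=6, physical=[A,B,C,D,E,F,G], logical=[G,A,B,C,D,E,F]
After op 2 (rotate(+3)): offset=2, physical=[A,B,C,D,E,F,G], logical=[C,D,E,F,G,A,B]
After op 3 (rotate(+3)): offset=5, physical=[A,B,C,D,E,F,G], logical=[F,G,A,B,C,D,E]
After op 4 (replace(2, 'a')): offset=5, physical=[a,B,C,D,E,F,G], logical=[F,G,a,B,C,D,E]
After op 5 (rotate(-1)): offset=4, physical=[a,B,C,D,E,F,G], logical=[E,F,G,a,B,C,D]
After op 6 (swap(6, 0)): offset=4, physical=[a,B,C,E,D,F,G], logical=[D,F,G,a,B,C,E]
After op 7 (swap(0, 2)): offset=4, physical=[a,B,C,E,G,F,D], logical=[G,F,D,a,B,C,E]
After op 8 (replace(4, 'm')): offset=4, physical=[a,m,C,E,G,F,D], logical=[G,F,D,a,m,C,E]
After op 9 (swap(1, 3)): offset=4, physical=[F,m,C,E,G,a,D], logical=[G,a,D,F,m,C,E]
After op 10 (rotate(+1)): offset=5, physical=[F,m,C,E,G,a,D], logical=[a,D,F,m,C,E,G]
After op 11 (swap(5, 1)): offset=5, physical=[F,m,C,D,G,a,E], logical=[a,E,F,m,C,D,G]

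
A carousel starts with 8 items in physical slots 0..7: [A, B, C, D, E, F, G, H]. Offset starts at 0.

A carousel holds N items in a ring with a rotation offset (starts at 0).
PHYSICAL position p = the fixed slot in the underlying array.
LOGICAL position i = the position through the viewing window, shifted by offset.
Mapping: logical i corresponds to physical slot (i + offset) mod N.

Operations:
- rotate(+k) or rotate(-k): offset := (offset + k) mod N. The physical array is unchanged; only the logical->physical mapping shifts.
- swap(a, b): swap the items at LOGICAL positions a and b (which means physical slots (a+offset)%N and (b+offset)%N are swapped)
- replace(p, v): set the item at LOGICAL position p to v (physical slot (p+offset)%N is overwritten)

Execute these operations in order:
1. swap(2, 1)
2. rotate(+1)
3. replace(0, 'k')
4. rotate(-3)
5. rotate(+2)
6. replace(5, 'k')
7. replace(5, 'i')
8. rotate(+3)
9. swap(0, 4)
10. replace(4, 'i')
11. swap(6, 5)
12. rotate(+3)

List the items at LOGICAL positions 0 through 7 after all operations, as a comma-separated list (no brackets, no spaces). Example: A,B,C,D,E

Answer: G,i,k,A,B,H,E,i

Derivation:
After op 1 (swap(2, 1)): offset=0, physical=[A,C,B,D,E,F,G,H], logical=[A,C,B,D,E,F,G,H]
After op 2 (rotate(+1)): offset=1, physical=[A,C,B,D,E,F,G,H], logical=[C,B,D,E,F,G,H,A]
After op 3 (replace(0, 'k')): offset=1, physical=[A,k,B,D,E,F,G,H], logical=[k,B,D,E,F,G,H,A]
After op 4 (rotate(-3)): offset=6, physical=[A,k,B,D,E,F,G,H], logical=[G,H,A,k,B,D,E,F]
After op 5 (rotate(+2)): offset=0, physical=[A,k,B,D,E,F,G,H], logical=[A,k,B,D,E,F,G,H]
After op 6 (replace(5, 'k')): offset=0, physical=[A,k,B,D,E,k,G,H], logical=[A,k,B,D,E,k,G,H]
After op 7 (replace(5, 'i')): offset=0, physical=[A,k,B,D,E,i,G,H], logical=[A,k,B,D,E,i,G,H]
After op 8 (rotate(+3)): offset=3, physical=[A,k,B,D,E,i,G,H], logical=[D,E,i,G,H,A,k,B]
After op 9 (swap(0, 4)): offset=3, physical=[A,k,B,H,E,i,G,D], logical=[H,E,i,G,D,A,k,B]
After op 10 (replace(4, 'i')): offset=3, physical=[A,k,B,H,E,i,G,i], logical=[H,E,i,G,i,A,k,B]
After op 11 (swap(6, 5)): offset=3, physical=[k,A,B,H,E,i,G,i], logical=[H,E,i,G,i,k,A,B]
After op 12 (rotate(+3)): offset=6, physical=[k,A,B,H,E,i,G,i], logical=[G,i,k,A,B,H,E,i]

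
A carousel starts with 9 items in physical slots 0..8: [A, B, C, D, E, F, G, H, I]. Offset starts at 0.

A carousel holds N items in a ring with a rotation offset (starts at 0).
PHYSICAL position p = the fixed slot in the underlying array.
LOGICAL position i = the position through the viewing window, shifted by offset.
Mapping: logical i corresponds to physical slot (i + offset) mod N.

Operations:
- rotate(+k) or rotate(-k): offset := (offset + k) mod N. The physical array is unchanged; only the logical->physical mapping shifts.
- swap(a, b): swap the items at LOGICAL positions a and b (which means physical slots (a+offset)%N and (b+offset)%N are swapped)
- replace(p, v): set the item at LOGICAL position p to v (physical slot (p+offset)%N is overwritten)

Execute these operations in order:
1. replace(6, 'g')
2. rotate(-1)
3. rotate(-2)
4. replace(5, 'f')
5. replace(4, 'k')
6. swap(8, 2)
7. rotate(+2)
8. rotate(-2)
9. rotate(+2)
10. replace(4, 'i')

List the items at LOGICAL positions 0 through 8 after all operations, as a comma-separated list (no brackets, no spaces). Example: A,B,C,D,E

Answer: F,A,k,f,i,E,I,g,H

Derivation:
After op 1 (replace(6, 'g')): offset=0, physical=[A,B,C,D,E,F,g,H,I], logical=[A,B,C,D,E,F,g,H,I]
After op 2 (rotate(-1)): offset=8, physical=[A,B,C,D,E,F,g,H,I], logical=[I,A,B,C,D,E,F,g,H]
After op 3 (rotate(-2)): offset=6, physical=[A,B,C,D,E,F,g,H,I], logical=[g,H,I,A,B,C,D,E,F]
After op 4 (replace(5, 'f')): offset=6, physical=[A,B,f,D,E,F,g,H,I], logical=[g,H,I,A,B,f,D,E,F]
After op 5 (replace(4, 'k')): offset=6, physical=[A,k,f,D,E,F,g,H,I], logical=[g,H,I,A,k,f,D,E,F]
After op 6 (swap(8, 2)): offset=6, physical=[A,k,f,D,E,I,g,H,F], logical=[g,H,F,A,k,f,D,E,I]
After op 7 (rotate(+2)): offset=8, physical=[A,k,f,D,E,I,g,H,F], logical=[F,A,k,f,D,E,I,g,H]
After op 8 (rotate(-2)): offset=6, physical=[A,k,f,D,E,I,g,H,F], logical=[g,H,F,A,k,f,D,E,I]
After op 9 (rotate(+2)): offset=8, physical=[A,k,f,D,E,I,g,H,F], logical=[F,A,k,f,D,E,I,g,H]
After op 10 (replace(4, 'i')): offset=8, physical=[A,k,f,i,E,I,g,H,F], logical=[F,A,k,f,i,E,I,g,H]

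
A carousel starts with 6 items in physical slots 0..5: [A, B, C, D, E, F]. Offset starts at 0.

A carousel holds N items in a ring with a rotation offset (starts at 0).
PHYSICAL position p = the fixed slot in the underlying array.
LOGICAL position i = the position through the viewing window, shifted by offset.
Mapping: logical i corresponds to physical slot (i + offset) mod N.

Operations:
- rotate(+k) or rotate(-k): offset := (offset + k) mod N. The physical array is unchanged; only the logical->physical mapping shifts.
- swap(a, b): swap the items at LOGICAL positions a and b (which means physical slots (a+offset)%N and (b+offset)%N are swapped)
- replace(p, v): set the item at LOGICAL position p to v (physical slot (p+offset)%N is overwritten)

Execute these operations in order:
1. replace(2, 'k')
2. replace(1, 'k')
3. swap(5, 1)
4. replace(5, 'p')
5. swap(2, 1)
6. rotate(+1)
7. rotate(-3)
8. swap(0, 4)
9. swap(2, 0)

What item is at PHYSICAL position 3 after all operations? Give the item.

After op 1 (replace(2, 'k')): offset=0, physical=[A,B,k,D,E,F], logical=[A,B,k,D,E,F]
After op 2 (replace(1, 'k')): offset=0, physical=[A,k,k,D,E,F], logical=[A,k,k,D,E,F]
After op 3 (swap(5, 1)): offset=0, physical=[A,F,k,D,E,k], logical=[A,F,k,D,E,k]
After op 4 (replace(5, 'p')): offset=0, physical=[A,F,k,D,E,p], logical=[A,F,k,D,E,p]
After op 5 (swap(2, 1)): offset=0, physical=[A,k,F,D,E,p], logical=[A,k,F,D,E,p]
After op 6 (rotate(+1)): offset=1, physical=[A,k,F,D,E,p], logical=[k,F,D,E,p,A]
After op 7 (rotate(-3)): offset=4, physical=[A,k,F,D,E,p], logical=[E,p,A,k,F,D]
After op 8 (swap(0, 4)): offset=4, physical=[A,k,E,D,F,p], logical=[F,p,A,k,E,D]
After op 9 (swap(2, 0)): offset=4, physical=[F,k,E,D,A,p], logical=[A,p,F,k,E,D]

Answer: D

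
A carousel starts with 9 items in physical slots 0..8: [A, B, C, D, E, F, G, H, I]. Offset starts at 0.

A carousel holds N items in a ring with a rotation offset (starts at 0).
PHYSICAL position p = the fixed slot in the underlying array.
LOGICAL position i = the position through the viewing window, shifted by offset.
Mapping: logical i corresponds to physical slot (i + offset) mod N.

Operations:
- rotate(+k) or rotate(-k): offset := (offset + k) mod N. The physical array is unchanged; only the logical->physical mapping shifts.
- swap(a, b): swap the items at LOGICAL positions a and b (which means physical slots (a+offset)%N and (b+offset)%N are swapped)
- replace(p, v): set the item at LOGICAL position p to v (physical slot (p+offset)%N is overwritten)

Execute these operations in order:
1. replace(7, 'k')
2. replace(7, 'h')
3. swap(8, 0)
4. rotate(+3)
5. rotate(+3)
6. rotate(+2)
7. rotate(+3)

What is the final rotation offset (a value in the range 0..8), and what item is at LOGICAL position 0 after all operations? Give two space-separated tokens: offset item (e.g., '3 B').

Answer: 2 C

Derivation:
After op 1 (replace(7, 'k')): offset=0, physical=[A,B,C,D,E,F,G,k,I], logical=[A,B,C,D,E,F,G,k,I]
After op 2 (replace(7, 'h')): offset=0, physical=[A,B,C,D,E,F,G,h,I], logical=[A,B,C,D,E,F,G,h,I]
After op 3 (swap(8, 0)): offset=0, physical=[I,B,C,D,E,F,G,h,A], logical=[I,B,C,D,E,F,G,h,A]
After op 4 (rotate(+3)): offset=3, physical=[I,B,C,D,E,F,G,h,A], logical=[D,E,F,G,h,A,I,B,C]
After op 5 (rotate(+3)): offset=6, physical=[I,B,C,D,E,F,G,h,A], logical=[G,h,A,I,B,C,D,E,F]
After op 6 (rotate(+2)): offset=8, physical=[I,B,C,D,E,F,G,h,A], logical=[A,I,B,C,D,E,F,G,h]
After op 7 (rotate(+3)): offset=2, physical=[I,B,C,D,E,F,G,h,A], logical=[C,D,E,F,G,h,A,I,B]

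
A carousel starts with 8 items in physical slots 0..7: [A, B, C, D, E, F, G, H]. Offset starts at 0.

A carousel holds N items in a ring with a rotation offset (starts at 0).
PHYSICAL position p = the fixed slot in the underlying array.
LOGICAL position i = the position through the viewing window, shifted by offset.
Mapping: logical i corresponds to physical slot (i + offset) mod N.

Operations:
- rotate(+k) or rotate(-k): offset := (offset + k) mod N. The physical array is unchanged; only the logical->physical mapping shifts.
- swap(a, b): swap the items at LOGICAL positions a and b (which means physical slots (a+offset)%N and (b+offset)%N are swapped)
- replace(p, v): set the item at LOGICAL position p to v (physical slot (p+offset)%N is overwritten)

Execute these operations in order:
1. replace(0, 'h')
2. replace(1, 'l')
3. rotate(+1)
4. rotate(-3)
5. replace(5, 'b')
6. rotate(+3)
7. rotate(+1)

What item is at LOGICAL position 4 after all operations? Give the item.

Answer: G

Derivation:
After op 1 (replace(0, 'h')): offset=0, physical=[h,B,C,D,E,F,G,H], logical=[h,B,C,D,E,F,G,H]
After op 2 (replace(1, 'l')): offset=0, physical=[h,l,C,D,E,F,G,H], logical=[h,l,C,D,E,F,G,H]
After op 3 (rotate(+1)): offset=1, physical=[h,l,C,D,E,F,G,H], logical=[l,C,D,E,F,G,H,h]
After op 4 (rotate(-3)): offset=6, physical=[h,l,C,D,E,F,G,H], logical=[G,H,h,l,C,D,E,F]
After op 5 (replace(5, 'b')): offset=6, physical=[h,l,C,b,E,F,G,H], logical=[G,H,h,l,C,b,E,F]
After op 6 (rotate(+3)): offset=1, physical=[h,l,C,b,E,F,G,H], logical=[l,C,b,E,F,G,H,h]
After op 7 (rotate(+1)): offset=2, physical=[h,l,C,b,E,F,G,H], logical=[C,b,E,F,G,H,h,l]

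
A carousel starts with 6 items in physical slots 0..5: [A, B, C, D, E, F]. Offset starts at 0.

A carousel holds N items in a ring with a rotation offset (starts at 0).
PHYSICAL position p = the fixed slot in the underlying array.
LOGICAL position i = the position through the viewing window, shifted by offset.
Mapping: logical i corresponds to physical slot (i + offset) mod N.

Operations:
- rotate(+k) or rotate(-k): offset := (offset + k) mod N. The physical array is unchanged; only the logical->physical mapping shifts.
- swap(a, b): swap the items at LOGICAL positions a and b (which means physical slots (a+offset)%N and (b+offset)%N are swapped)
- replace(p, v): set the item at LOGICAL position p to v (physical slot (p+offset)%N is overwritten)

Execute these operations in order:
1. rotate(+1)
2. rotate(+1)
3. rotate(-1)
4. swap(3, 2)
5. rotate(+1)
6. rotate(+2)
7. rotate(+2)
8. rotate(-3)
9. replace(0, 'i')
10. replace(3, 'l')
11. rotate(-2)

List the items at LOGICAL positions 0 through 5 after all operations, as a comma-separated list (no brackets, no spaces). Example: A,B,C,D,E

Answer: B,C,i,D,F,l

Derivation:
After op 1 (rotate(+1)): offset=1, physical=[A,B,C,D,E,F], logical=[B,C,D,E,F,A]
After op 2 (rotate(+1)): offset=2, physical=[A,B,C,D,E,F], logical=[C,D,E,F,A,B]
After op 3 (rotate(-1)): offset=1, physical=[A,B,C,D,E,F], logical=[B,C,D,E,F,A]
After op 4 (swap(3, 2)): offset=1, physical=[A,B,C,E,D,F], logical=[B,C,E,D,F,A]
After op 5 (rotate(+1)): offset=2, physical=[A,B,C,E,D,F], logical=[C,E,D,F,A,B]
After op 6 (rotate(+2)): offset=4, physical=[A,B,C,E,D,F], logical=[D,F,A,B,C,E]
After op 7 (rotate(+2)): offset=0, physical=[A,B,C,E,D,F], logical=[A,B,C,E,D,F]
After op 8 (rotate(-3)): offset=3, physical=[A,B,C,E,D,F], logical=[E,D,F,A,B,C]
After op 9 (replace(0, 'i')): offset=3, physical=[A,B,C,i,D,F], logical=[i,D,F,A,B,C]
After op 10 (replace(3, 'l')): offset=3, physical=[l,B,C,i,D,F], logical=[i,D,F,l,B,C]
After op 11 (rotate(-2)): offset=1, physical=[l,B,C,i,D,F], logical=[B,C,i,D,F,l]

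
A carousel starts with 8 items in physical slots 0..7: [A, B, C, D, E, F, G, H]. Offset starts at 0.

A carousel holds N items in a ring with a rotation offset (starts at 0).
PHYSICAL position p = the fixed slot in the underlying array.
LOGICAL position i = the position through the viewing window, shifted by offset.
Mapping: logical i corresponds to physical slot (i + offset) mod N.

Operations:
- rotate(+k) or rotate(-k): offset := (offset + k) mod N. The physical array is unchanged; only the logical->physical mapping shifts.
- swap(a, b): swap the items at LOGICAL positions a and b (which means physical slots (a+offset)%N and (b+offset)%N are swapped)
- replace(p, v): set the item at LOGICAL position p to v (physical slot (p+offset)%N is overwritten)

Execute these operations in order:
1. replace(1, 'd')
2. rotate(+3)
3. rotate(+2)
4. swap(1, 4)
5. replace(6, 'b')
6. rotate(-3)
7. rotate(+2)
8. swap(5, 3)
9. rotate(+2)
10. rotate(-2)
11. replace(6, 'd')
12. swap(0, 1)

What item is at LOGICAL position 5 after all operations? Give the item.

After op 1 (replace(1, 'd')): offset=0, physical=[A,d,C,D,E,F,G,H], logical=[A,d,C,D,E,F,G,H]
After op 2 (rotate(+3)): offset=3, physical=[A,d,C,D,E,F,G,H], logical=[D,E,F,G,H,A,d,C]
After op 3 (rotate(+2)): offset=5, physical=[A,d,C,D,E,F,G,H], logical=[F,G,H,A,d,C,D,E]
After op 4 (swap(1, 4)): offset=5, physical=[A,G,C,D,E,F,d,H], logical=[F,d,H,A,G,C,D,E]
After op 5 (replace(6, 'b')): offset=5, physical=[A,G,C,b,E,F,d,H], logical=[F,d,H,A,G,C,b,E]
After op 6 (rotate(-3)): offset=2, physical=[A,G,C,b,E,F,d,H], logical=[C,b,E,F,d,H,A,G]
After op 7 (rotate(+2)): offset=4, physical=[A,G,C,b,E,F,d,H], logical=[E,F,d,H,A,G,C,b]
After op 8 (swap(5, 3)): offset=4, physical=[A,H,C,b,E,F,d,G], logical=[E,F,d,G,A,H,C,b]
After op 9 (rotate(+2)): offset=6, physical=[A,H,C,b,E,F,d,G], logical=[d,G,A,H,C,b,E,F]
After op 10 (rotate(-2)): offset=4, physical=[A,H,C,b,E,F,d,G], logical=[E,F,d,G,A,H,C,b]
After op 11 (replace(6, 'd')): offset=4, physical=[A,H,d,b,E,F,d,G], logical=[E,F,d,G,A,H,d,b]
After op 12 (swap(0, 1)): offset=4, physical=[A,H,d,b,F,E,d,G], logical=[F,E,d,G,A,H,d,b]

Answer: H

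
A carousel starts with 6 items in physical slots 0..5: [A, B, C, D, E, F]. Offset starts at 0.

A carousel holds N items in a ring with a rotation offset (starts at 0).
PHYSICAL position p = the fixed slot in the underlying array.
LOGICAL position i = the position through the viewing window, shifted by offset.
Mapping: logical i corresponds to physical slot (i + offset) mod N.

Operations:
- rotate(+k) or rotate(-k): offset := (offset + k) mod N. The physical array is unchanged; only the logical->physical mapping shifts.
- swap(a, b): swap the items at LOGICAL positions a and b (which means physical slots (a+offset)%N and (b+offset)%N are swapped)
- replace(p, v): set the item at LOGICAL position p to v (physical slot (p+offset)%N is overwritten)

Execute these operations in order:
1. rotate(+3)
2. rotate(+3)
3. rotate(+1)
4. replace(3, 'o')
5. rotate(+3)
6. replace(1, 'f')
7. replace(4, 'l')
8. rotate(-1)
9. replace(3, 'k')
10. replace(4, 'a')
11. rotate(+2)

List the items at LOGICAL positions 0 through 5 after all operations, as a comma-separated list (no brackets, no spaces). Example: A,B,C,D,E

Answer: f,k,a,l,D,o

Derivation:
After op 1 (rotate(+3)): offset=3, physical=[A,B,C,D,E,F], logical=[D,E,F,A,B,C]
After op 2 (rotate(+3)): offset=0, physical=[A,B,C,D,E,F], logical=[A,B,C,D,E,F]
After op 3 (rotate(+1)): offset=1, physical=[A,B,C,D,E,F], logical=[B,C,D,E,F,A]
After op 4 (replace(3, 'o')): offset=1, physical=[A,B,C,D,o,F], logical=[B,C,D,o,F,A]
After op 5 (rotate(+3)): offset=4, physical=[A,B,C,D,o,F], logical=[o,F,A,B,C,D]
After op 6 (replace(1, 'f')): offset=4, physical=[A,B,C,D,o,f], logical=[o,f,A,B,C,D]
After op 7 (replace(4, 'l')): offset=4, physical=[A,B,l,D,o,f], logical=[o,f,A,B,l,D]
After op 8 (rotate(-1)): offset=3, physical=[A,B,l,D,o,f], logical=[D,o,f,A,B,l]
After op 9 (replace(3, 'k')): offset=3, physical=[k,B,l,D,o,f], logical=[D,o,f,k,B,l]
After op 10 (replace(4, 'a')): offset=3, physical=[k,a,l,D,o,f], logical=[D,o,f,k,a,l]
After op 11 (rotate(+2)): offset=5, physical=[k,a,l,D,o,f], logical=[f,k,a,l,D,o]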